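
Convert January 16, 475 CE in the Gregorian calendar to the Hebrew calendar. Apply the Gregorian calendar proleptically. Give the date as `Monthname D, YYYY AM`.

Shevat 21, 4235 AM

Both dates share Julian Day Number 1894566; in the Hebrew calendar that is 21 Shevat 4235 AM.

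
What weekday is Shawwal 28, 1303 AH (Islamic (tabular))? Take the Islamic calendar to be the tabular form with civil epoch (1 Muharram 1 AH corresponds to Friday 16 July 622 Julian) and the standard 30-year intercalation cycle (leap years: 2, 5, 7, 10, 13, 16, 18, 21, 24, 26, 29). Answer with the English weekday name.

Friday

In the Gregorian calendar this is 30 July 1886 (JDN 2410118).
JDN 2410118 mod 7 = 4, and JDN 0 was a Monday, so this is a Friday.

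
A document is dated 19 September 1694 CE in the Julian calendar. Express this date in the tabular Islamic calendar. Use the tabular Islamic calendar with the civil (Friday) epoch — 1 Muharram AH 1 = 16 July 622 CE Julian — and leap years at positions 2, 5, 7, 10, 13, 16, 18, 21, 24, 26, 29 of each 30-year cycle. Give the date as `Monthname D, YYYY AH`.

Safar 9, 1106 AH

Both dates share Julian Day Number 2340053; in the tabular Islamic calendar that is 9 Safar 1106 AH.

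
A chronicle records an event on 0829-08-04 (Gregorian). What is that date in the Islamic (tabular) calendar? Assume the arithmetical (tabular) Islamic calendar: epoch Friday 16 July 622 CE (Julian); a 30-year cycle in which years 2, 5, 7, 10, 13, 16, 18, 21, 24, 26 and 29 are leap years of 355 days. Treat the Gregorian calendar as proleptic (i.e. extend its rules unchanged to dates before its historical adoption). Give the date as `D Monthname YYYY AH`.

25 Jumada al-Awwal 214 AH

Julian Day Number of the source date = 2024062.
Converting JDN 2024062 to the tabular Islamic calendar gives 25 Jumada al-Awwal 214 AH.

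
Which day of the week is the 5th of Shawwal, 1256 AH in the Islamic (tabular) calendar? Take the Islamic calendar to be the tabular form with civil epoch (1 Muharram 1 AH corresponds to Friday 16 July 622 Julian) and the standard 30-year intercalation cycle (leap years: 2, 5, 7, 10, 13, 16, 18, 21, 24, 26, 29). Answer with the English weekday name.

Equivalently 30 November 1840 Gregorian, JDN 2393440.
Since JDN mod 7 = 0 (0 = Monday), the day is Monday.

Monday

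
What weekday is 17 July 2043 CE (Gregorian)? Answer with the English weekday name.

Since JDN mod 7 = 4 (0 = Monday), the day is Friday.

Friday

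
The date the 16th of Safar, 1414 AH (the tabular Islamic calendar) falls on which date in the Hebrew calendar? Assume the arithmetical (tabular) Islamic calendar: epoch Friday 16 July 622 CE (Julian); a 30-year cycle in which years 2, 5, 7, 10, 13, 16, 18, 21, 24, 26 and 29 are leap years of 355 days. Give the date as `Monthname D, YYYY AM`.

Av 18, 5753 AM

Julian Day Number of the source date = 2449205.
Converting JDN 2449205 to the Hebrew calendar gives 18 Av 5753 AM.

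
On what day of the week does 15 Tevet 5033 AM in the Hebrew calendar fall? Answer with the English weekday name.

Equivalently 14 December 1272 Gregorian, JDN 2185997.
2185997 ≡ 2 (mod 7); counting from Monday = 0 gives Wednesday.

Wednesday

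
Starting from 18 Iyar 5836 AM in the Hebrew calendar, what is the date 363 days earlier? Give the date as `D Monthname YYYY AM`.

10 Sivan 5835 AM

JDN of 18 Iyar 5836 AM = 2479445.
2479445 − 363 = 2479082.
JDN 2479082 in the Hebrew calendar is 10 Sivan 5835 AM.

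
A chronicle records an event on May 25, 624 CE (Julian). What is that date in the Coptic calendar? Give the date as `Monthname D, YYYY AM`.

Pashons 30, 340 AM

Julian Day Number of the source date = 1949119.
Converting JDN 1949119 to the Coptic calendar gives 30 Pashons 340 AM.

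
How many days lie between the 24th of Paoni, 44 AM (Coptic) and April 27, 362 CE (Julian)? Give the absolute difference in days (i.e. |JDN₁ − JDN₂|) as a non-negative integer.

JDN of the first date = 1841029.
JDN of the second date = 1853395.
|1853395 − 1841029| = 12366.

12366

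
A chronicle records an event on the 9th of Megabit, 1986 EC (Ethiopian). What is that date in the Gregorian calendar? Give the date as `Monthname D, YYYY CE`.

Both dates share Julian Day Number 2449430; in the Gregorian calendar that is 18 March 1994 CE.

March 18, 1994 CE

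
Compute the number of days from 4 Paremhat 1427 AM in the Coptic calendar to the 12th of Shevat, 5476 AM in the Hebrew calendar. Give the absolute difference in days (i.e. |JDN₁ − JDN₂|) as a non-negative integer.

1792

JDN of the first date = 2346059.
JDN of the second date = 2347851.
|2347851 − 2346059| = 1792.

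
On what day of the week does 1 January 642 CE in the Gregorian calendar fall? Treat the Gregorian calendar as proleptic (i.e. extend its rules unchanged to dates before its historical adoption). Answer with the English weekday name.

Since JDN mod 7 = 5 (0 = Monday), the day is Saturday.

Saturday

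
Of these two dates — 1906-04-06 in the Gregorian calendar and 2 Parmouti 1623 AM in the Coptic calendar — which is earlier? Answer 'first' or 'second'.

Converting both to JDN: 2417307 vs 2417676; the smaller is the first.

first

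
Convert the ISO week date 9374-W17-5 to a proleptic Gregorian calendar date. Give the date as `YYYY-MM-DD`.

9374-04-29

ISO week 1 of 9374 is the week containing the first Thursday of 9374.
Week 17, day 5 (Friday) lands on 9374-04-29.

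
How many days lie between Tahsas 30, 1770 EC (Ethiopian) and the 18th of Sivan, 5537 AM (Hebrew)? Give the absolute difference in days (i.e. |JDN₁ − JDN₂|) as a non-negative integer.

197

First date → JDN 2370467; second date → JDN 2370270.
The interval is |2370467 − 2370270| = 197 days.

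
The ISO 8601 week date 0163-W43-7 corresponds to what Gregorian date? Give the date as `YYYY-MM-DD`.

0163-10-30

ISO week 1 of 163 is the week containing the first Thursday of 163.
Week 43, day 7 (Sunday) lands on 0163-10-30.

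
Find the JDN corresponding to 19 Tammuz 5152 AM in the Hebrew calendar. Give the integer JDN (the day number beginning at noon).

2229678

In the proleptic Gregorian calendar the same day is 19 July 1392.
JDN 2299161 is 15 October 1582 CE (Gregorian); the target day is −69483 days from there, so JDN = 2229678.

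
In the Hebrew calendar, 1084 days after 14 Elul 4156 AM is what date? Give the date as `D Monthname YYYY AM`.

Counting 1084 days forward from JDN 1865944 reaches JDN 1867028, which is 6 Elul 4159 AM.

6 Elul 4159 AM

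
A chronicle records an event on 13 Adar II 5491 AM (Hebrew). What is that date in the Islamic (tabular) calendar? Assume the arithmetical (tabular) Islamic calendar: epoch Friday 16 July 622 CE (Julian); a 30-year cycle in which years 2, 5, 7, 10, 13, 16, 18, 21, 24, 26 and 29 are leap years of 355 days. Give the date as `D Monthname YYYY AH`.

Julian Day Number of the source date = 2353374.
Converting JDN 2353374 to the tabular Islamic calendar gives 12 Ramadan 1143 AH.

12 Ramadan 1143 AH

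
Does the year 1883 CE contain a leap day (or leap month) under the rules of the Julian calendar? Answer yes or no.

no

1883 mod 4 = 3, so it is a common year in the Julian calendar.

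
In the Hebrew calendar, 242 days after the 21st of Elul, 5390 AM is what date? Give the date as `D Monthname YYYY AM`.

26 Nisan 5391 AM

JDN of the 21st of Elul, 5390 AM = 2316646.
2316646 + 242 = 2316888.
JDN 2316888 in the Hebrew calendar is 26 Nisan 5391 AM.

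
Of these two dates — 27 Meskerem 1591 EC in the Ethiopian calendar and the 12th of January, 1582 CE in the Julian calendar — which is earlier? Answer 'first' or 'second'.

second

The two dates have Julian Day Numbers 2304994 and 2298895 respectively.
Since 2298895 < 2304994, the second date comes first.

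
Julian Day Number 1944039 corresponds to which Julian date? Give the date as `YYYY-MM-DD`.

The proleptic Gregorian equivalent of JDN 1944039 is 1 July 610.
In the Julian calendar that day is 0610-06-28.

0610-06-28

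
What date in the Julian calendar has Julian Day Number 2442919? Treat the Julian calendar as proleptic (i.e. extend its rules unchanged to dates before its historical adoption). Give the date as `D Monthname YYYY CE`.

JDN 2442919 is 20 May 1976 in the Gregorian calendar.
In the Julian calendar that day is 7 May 1976 CE.

7 May 1976 CE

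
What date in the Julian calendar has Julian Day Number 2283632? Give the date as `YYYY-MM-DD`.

The proleptic Gregorian equivalent of JDN 2283632 is 9 April 1540.
In the Julian calendar that day is 1540-03-30.

1540-03-30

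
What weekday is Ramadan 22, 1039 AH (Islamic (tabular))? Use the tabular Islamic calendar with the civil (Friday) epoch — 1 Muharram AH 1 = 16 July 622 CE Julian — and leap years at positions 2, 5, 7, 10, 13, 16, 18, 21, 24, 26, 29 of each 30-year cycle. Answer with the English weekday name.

This is JDN 2316530 (5 May 1630 Gregorian).
Since JDN mod 7 = 6 (0 = Monday), the day is Sunday.

Sunday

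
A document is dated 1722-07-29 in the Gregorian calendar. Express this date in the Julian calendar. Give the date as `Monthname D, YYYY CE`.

The Julian–Gregorian offset here is 11 days (Julian trailing).
29 July 1722 Gregorian − 11 days → 18 July 1722 Julian.

July 18, 1722 CE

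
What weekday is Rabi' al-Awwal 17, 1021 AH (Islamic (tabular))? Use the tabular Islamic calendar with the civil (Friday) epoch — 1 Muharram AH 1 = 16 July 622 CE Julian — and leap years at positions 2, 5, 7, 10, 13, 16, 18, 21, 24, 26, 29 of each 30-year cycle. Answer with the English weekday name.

Equivalently 18 May 1612 Gregorian, JDN 2309969.
Since JDN mod 7 = 4 (0 = Monday), the day is Friday.

Friday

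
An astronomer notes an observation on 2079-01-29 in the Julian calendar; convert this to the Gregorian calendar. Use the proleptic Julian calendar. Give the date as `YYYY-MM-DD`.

The Julian–Gregorian offset here is 13 days (Julian trailing).
29 January 2079 Julian + 13 days → 11 February 2079 Gregorian.

2079-02-11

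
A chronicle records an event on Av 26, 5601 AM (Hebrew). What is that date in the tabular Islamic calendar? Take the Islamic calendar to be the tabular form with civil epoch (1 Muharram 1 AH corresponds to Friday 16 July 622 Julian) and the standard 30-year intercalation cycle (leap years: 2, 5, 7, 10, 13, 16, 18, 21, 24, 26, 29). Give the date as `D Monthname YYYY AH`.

24 Jumada al-Thani 1257 AH

The source date corresponds to 13 August 1841 in the Gregorian calendar (JDN 2393696).
That day falls on 24 Jumada al-Thani 1257 AH in the tabular Islamic calendar.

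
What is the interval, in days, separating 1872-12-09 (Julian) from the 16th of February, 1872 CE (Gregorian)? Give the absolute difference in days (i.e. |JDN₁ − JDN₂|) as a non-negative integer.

First date → JDN 2405149; second date → JDN 2404840.
The interval is |2405149 − 2404840| = 309 days.

309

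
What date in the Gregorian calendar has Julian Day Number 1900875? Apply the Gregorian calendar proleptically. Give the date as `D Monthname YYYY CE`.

Counting from JDN 2299161 = 15 Oct 1582 gives an offset of -398286 days.

25 April 492 CE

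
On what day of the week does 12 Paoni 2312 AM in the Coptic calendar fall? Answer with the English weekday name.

This is JDN 2669404 (23 June 2596 Gregorian).
Since JDN mod 7 = 3 (0 = Monday), the day is Thursday.

Thursday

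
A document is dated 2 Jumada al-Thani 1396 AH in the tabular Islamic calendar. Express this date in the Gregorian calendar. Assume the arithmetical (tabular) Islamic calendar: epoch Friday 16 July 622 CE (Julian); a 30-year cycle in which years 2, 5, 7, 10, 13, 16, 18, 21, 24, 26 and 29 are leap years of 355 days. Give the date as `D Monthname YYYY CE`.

Both dates share Julian Day Number 2442930; in the Gregorian calendar that is 31 May 1976 CE.

31 May 1976 CE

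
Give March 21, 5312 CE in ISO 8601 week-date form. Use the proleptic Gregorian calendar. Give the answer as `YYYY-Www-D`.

The weekday is Monday (ISO weekday 1).
That Monday belongs to ISO week 12 of ISO year 5312.

5312-W12-1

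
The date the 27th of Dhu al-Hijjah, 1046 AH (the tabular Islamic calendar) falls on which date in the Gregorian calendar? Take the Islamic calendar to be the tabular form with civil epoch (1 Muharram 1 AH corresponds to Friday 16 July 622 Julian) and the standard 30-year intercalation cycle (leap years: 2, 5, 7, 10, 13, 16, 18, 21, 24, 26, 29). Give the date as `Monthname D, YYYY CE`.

Julian Day Number of the source date = 2319104.
Converting JDN 2319104 to the Gregorian calendar gives 22 May 1637 CE.

May 22, 1637 CE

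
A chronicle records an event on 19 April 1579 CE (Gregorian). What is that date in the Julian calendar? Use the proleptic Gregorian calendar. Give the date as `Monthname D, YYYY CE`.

April 9, 1579 CE

For dates in this range the Gregorian date is 10 days ahead of the Julian.
19 April 1579 Gregorian − 10 days → 9 April 1579 Julian.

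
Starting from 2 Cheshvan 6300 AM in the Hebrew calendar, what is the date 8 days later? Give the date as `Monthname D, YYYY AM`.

Cheshvan 10, 6300 AM

The starting date is JDN 2648698; 2648698 + 8 = 2648706.
JDN 2648706 corresponds to Cheshvan 10, 6300 AM.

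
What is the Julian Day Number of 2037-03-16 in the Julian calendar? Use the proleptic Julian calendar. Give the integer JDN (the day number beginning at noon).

Equivalently 29 March 2037 (Gregorian).
JDN 2451545 is 1 January 2000 CE (Gregorian); the target day is +13602 days from there, so JDN = 2465147.

2465147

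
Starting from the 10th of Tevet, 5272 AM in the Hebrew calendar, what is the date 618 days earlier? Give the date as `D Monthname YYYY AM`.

11 Iyar 5270 AM

The starting date is JDN 2273314; 2273314 − 618 = 2272696.
JDN 2272696 corresponds to 11 Iyar 5270 AM.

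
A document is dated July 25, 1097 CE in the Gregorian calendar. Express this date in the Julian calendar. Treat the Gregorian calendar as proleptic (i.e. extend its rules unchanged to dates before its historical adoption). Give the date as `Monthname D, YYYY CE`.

The Julian–Gregorian offset here is 6 days (Julian trailing).
25 July 1097 Gregorian − 6 days → 19 July 1097 Julian.

July 19, 1097 CE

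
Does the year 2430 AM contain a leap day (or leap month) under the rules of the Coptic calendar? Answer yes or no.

2430 mod 4 = 2; in the Coptic calendar a year is leap when year mod 4 = 3, so it is a common year.

no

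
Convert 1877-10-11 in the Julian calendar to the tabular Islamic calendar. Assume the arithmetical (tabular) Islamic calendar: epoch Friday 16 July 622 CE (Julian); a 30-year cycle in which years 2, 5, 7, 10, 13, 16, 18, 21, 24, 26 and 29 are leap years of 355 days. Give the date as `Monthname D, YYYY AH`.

Shawwal 15, 1294 AH

The source date corresponds to 23 October 1877 in the Gregorian calendar (JDN 2406916).
That day falls on 15 Shawwal 1294 AH in the tabular Islamic calendar.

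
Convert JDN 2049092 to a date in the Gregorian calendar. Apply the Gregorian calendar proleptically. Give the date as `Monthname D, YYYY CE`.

Counting from JDN 2299161 = 15 Oct 1582 gives an offset of -250069 days.

February 13, 898 CE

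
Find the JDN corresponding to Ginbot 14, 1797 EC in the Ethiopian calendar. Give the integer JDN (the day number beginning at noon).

Equivalently 21 May 1805 (Gregorian).
JDN 2299161 is 15 October 1582 CE (Gregorian); the target day is +81302 days from there, so JDN = 2380463.

2380463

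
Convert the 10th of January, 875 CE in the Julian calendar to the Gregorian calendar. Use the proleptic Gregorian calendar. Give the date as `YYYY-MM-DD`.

For dates in this range the Gregorian date is 4 days ahead of the Julian.
10 January 875 Julian + 4 days → 14 January 875 Gregorian.

0875-01-14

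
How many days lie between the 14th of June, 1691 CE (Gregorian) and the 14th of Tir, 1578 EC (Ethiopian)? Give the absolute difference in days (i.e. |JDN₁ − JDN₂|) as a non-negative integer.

First date → JDN 2338850; second date → JDN 2300353.
The interval is |2338850 − 2300353| = 38497 days.

38497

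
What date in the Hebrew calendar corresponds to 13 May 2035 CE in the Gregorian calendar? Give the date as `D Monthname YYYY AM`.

Both dates share Julian Day Number 2464461; in the Hebrew calendar that is 4 Iyar 5795 AM.

4 Iyar 5795 AM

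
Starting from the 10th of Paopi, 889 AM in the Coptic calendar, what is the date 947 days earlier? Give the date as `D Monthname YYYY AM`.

The starting date is JDN 2149411; 2149411 − 947 = 2148464.
JDN 2148464 corresponds to 9 Paremhat 886 AM.

9 Paremhat 886 AM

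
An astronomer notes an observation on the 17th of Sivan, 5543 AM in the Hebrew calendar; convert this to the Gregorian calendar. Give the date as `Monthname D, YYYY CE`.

Julian Day Number of the source date = 2372455.
Converting JDN 2372455 to the Gregorian calendar gives 17 June 1783 CE.

June 17, 1783 CE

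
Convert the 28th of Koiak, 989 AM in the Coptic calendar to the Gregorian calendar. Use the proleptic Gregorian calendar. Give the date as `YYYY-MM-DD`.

1272-12-31

Julian Day Number of the source date = 2186014.
Converting JDN 2186014 to the Gregorian calendar gives 31 December 1272 CE.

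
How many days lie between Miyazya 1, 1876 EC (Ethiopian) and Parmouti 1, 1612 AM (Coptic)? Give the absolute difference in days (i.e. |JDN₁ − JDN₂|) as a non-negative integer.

First date → JDN 2409275; second date → JDN 2413658.
The interval is |2409275 − 2413658| = 4383 days.

4383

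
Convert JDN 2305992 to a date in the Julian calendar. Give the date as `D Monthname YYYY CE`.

JDN 2305992 is 28 June 1601 in the Gregorian calendar.
In the Julian calendar that day is 18 June 1601 CE.

18 June 1601 CE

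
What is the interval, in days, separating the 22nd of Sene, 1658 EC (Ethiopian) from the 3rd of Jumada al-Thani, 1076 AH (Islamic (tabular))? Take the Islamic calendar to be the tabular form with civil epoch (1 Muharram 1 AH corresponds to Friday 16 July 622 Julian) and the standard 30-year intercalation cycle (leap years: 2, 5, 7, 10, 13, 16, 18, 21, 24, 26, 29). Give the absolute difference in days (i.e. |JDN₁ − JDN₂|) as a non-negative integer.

197

JDN of the first date = 2329731.
JDN of the second date = 2329534.
|2329534 − 2329731| = 197.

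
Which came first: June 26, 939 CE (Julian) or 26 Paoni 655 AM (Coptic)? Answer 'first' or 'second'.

The two dates have Julian Day Numbers 2064204 and 2064198 respectively.
Since 2064198 < 2064204, the second date comes first.

second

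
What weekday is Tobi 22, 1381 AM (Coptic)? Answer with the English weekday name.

Tuesday

Equivalently 27 January 1665 Gregorian, JDN 2329216.
JDN 2329216 mod 7 = 1, and JDN 0 was a Monday, so this is a Tuesday.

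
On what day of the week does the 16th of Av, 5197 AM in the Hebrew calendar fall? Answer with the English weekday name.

Thursday

Equivalently 27 July 1437 Gregorian, JDN 2246121.
2246121 ≡ 3 (mod 7); counting from Monday = 0 gives Thursday.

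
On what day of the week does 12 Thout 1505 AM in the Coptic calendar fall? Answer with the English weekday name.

Saturday

Equivalently 20 September 1788 Gregorian, JDN 2374377.
JDN 2374377 mod 7 = 5, and JDN 0 was a Monday, so this is a Saturday.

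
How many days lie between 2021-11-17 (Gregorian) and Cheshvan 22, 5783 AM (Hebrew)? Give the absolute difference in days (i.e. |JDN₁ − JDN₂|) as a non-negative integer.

JDN of the first date = 2459536.
JDN of the second date = 2459900.
|2459900 − 2459536| = 364.

364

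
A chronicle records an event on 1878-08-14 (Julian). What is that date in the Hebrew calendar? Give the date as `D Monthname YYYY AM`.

Julian Day Number of the source date = 2407223.
Converting JDN 2407223 to the Hebrew calendar gives 27 Av 5638 AM.

27 Av 5638 AM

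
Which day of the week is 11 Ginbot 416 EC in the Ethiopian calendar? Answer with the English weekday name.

Tuesday

Equivalently 7 May 424 Gregorian, JDN 1876050.
1876050 ≡ 1 (mod 7); counting from Monday = 0 gives Tuesday.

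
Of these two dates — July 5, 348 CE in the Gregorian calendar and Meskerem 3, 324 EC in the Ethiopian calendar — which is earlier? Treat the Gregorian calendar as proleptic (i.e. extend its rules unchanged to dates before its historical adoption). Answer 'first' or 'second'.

The two dates have Julian Day Numbers 1848350 and 1842199 respectively.
Since 1842199 < 1848350, the second date comes first.

second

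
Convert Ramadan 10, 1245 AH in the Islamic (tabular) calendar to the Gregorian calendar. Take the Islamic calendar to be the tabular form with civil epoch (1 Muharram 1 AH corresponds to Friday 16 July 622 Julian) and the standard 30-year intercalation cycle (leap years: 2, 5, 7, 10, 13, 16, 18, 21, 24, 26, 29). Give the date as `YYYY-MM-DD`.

Julian Day Number of the source date = 2389517.
Converting JDN 2389517 to the Gregorian calendar gives 5 March 1830 CE.

1830-03-05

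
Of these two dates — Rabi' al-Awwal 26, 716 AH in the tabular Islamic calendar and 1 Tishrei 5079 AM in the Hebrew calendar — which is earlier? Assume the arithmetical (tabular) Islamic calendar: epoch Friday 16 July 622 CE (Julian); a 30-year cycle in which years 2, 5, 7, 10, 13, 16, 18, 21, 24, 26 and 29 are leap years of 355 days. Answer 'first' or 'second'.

Converting both to JDN: 2201896 vs 2202697; the smaller is the first.

first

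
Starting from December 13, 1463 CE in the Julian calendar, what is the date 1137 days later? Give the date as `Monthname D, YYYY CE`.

January 23, 1467 CE

The starting date is JDN 2255765; 2255765 + 1137 = 2256902.
JDN 2256902 corresponds to January 23, 1467 CE.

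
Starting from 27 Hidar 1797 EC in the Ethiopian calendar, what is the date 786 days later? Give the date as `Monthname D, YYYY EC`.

Tir 23, 1799 EC

JDN of 27 Hidar 1797 EC = 2380296.
2380296 + 786 = 2381082.
JDN 2381082 in the Ethiopian calendar is Tir 23, 1799 EC.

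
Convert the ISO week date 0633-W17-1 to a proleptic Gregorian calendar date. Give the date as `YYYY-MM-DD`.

0633-04-22

ISO week 1 of 633 is the week containing the first Thursday of 633.
Week 17, day 1 (Monday) lands on 0633-04-22.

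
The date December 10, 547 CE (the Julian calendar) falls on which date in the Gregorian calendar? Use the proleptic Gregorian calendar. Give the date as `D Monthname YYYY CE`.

At this point the Julian calendar is 2 days behind the Gregorian.
10 December 547 Julian + 2 days → 12 December 547 Gregorian.

12 December 547 CE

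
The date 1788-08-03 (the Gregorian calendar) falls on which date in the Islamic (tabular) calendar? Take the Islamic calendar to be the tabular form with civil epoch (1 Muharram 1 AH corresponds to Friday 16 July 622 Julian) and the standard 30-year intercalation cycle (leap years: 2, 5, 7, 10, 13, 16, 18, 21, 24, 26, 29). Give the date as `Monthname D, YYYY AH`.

Julian Day Number of the source date = 2374329.
Converting JDN 2374329 to the tabular Islamic calendar gives 1 Dhu al-Qa'dah 1202 AH.

Dhu al-Qa'dah 1, 1202 AH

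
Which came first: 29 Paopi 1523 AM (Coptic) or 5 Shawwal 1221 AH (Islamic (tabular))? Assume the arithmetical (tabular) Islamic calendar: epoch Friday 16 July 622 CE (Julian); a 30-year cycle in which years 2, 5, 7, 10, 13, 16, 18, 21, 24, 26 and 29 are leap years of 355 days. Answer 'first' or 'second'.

first

Converting both to JDN: 2380998 vs 2381037; the smaller is the first.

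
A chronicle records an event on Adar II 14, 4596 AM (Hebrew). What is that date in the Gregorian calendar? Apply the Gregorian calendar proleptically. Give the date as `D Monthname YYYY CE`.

11 March 836 CE

Julian Day Number of the source date = 2026473.
Converting JDN 2026473 to the Gregorian calendar gives 11 March 836 CE.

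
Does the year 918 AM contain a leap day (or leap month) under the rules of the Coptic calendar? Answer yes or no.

no

918 mod 4 = 2; in the Coptic calendar a year is leap when year mod 4 = 3, so it is a common year.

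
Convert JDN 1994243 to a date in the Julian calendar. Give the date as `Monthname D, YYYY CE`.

The proleptic Gregorian equivalent of JDN 1994243 is 14 December 747.
In the Julian calendar that day is December 10, 747 CE.

December 10, 747 CE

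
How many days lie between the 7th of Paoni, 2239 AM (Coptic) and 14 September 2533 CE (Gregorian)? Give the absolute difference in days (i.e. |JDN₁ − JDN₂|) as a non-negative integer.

3741

First date → JDN 2642735; second date → JDN 2646476.
The interval is |2642735 − 2646476| = 3741 days.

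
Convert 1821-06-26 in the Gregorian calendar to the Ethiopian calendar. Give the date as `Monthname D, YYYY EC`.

Both dates share Julian Day Number 2386343; in the Ethiopian calendar that is 20 Sene 1813 EC.

Sene 20, 1813 EC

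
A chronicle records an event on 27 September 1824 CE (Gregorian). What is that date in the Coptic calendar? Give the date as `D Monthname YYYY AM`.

Both dates share Julian Day Number 2387532; in the Coptic calendar that is 18 Thout 1541 AM.

18 Thout 1541 AM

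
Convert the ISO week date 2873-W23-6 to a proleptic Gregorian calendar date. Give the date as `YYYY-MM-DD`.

2873-06-10

ISO week 1 of 2873 is the week containing the first Thursday of 2873.
Week 23, day 6 (Saturday) lands on 2873-06-10.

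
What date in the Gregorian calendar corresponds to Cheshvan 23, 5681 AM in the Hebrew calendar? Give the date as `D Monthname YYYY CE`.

Both dates share Julian Day Number 2422633; in the Gregorian calendar that is 4 November 1920 CE.

4 November 1920 CE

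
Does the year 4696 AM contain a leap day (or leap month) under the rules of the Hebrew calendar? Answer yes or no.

yes

Hebrew year 4696 is year 3 of its 19-year Metonic cycle; leap years are at positions 3, 6, 8, 11, 14, 17, 19, so it is a leap year (13 months).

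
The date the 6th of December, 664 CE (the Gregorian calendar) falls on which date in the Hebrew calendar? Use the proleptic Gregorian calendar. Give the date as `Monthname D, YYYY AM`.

Tevet 10, 4425 AM

Both dates share Julian Day Number 1963921; in the Hebrew calendar that is 10 Tevet 4425 AM.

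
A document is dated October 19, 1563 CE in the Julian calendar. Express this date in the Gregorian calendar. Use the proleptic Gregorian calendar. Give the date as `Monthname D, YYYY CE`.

October 29, 1563 CE

At this point the Julian calendar is 10 days behind the Gregorian.
19 October 1563 Julian + 10 days → 29 October 1563 Gregorian.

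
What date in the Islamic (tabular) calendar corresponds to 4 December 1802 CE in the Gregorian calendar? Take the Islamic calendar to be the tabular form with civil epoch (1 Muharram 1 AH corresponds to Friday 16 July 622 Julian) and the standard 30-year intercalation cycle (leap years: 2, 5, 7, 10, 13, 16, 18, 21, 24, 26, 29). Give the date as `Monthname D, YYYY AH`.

Both dates share Julian Day Number 2379564; in the tabular Islamic calendar that is 8 Sha'ban 1217 AH.

Sha'ban 8, 1217 AH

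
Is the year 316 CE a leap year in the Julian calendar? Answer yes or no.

yes

316 mod 4 = 0, so it is a leap year in the Julian calendar.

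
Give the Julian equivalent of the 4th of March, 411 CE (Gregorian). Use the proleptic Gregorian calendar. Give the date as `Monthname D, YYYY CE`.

The Julian–Gregorian offset here is 1 day (Julian trailing).
4 March 411 Gregorian − 1 day → 3 March 411 Julian.

March 3, 411 CE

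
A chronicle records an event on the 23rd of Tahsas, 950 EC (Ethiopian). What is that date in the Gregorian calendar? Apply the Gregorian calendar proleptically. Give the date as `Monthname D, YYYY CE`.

Both dates share Julian Day Number 2070955; in the Gregorian calendar that is 24 December 957 CE.

December 24, 957 CE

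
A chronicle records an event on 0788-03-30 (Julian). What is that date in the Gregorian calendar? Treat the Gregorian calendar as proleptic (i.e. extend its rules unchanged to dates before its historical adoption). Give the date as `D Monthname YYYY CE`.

For dates in this range the Gregorian date is 4 days ahead of the Julian.
30 March 788 Julian + 4 days → 3 April 788 Gregorian.

3 April 788 CE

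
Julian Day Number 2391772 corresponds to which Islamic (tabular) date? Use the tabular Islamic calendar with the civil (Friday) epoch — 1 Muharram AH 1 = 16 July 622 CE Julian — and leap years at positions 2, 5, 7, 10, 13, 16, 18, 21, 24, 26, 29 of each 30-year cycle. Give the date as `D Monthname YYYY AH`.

The Gregorian equivalent of JDN 2391772 is 7 May 1836.
In the tabular Islamic calendar that day is 20 Muharram 1252 AH.

20 Muharram 1252 AH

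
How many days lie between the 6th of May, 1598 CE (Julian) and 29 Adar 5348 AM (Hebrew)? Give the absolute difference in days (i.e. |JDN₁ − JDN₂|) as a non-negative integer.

JDN of the first date = 2304853.
JDN of the second date = 2301152.
|2301152 − 2304853| = 3701.

3701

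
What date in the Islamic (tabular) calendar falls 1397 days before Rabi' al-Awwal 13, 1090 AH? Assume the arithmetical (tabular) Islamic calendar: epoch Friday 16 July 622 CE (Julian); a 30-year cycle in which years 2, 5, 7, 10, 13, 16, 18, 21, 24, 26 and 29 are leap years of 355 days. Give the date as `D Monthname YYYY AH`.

3 Rabi' al-Thani 1086 AH

Counting 1397 days back from JDN 2334416 reaches JDN 2333019, which is 3 Rabi' al-Thani 1086 AH.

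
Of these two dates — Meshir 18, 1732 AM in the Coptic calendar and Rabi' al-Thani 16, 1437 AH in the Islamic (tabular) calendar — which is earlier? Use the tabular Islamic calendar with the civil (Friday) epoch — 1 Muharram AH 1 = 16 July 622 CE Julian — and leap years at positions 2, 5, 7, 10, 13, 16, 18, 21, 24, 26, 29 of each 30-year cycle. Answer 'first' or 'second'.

Converting both to JDN: 2457445 vs 2457415; the smaller is the second.

second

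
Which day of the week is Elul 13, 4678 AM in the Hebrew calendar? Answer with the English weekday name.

Monday

In the proleptic Gregorian calendar this is 29 August 918 (JDN 2056593).
2056593 ≡ 0 (mod 7); counting from Monday = 0 gives Monday.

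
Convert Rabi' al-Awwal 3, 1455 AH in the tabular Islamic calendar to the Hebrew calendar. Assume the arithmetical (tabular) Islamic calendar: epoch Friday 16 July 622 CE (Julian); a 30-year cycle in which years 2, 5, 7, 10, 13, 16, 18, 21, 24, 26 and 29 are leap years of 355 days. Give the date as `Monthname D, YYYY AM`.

The source date corresponds to 1 June 2033 in the Gregorian calendar (JDN 2463750).
That day falls on 4 Sivan 5793 AM in the Hebrew calendar.

Sivan 4, 5793 AM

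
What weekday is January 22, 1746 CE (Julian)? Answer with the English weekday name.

Wednesday

Equivalently 2 February 1746 Gregorian, JDN 2358806.
Since JDN mod 7 = 2 (0 = Monday), the day is Wednesday.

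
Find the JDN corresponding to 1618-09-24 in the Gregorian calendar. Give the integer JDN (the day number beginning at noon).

2312289

JDN 2451545 is 1 January 2000 CE (Gregorian); the target day is −139256 days from there, so JDN = 2312289.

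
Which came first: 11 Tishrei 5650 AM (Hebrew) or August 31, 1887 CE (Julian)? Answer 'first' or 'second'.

First date → JDN 2411282; second date → JDN 2410527.
JDN 2410527 < JDN 2411282, so the second date is earlier.

second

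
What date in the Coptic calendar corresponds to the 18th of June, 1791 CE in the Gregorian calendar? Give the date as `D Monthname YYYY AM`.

Both dates share Julian Day Number 2375378; in the Coptic calendar that is 13 Paoni 1507 AM.

13 Paoni 1507 AM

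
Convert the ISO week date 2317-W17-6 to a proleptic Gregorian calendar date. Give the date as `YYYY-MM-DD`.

ISO week 1 of 2317 is the week containing the first Thursday of 2317.
Week 17, day 6 (Saturday) lands on 2317-04-28.

2317-04-28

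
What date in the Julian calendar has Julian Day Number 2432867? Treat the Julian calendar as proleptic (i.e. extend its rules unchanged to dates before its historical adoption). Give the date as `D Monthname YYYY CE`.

29 October 1948 CE

The Gregorian equivalent of JDN 2432867 is 11 November 1948.
In the Julian calendar that day is 29 October 1948 CE.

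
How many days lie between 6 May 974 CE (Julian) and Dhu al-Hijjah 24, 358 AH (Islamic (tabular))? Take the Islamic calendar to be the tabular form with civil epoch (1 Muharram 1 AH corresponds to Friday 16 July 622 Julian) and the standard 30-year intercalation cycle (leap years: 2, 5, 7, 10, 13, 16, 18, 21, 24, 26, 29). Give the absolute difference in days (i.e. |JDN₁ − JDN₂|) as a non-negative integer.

First date → JDN 2076937; second date → JDN 2075297.
The interval is |2076937 − 2075297| = 1640 days.

1640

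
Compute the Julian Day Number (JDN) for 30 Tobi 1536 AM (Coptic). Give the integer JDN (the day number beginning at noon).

2385838

Equivalently 7 February 1820 (Gregorian).
JDN 2400001 is 17 November 1858 CE (Gregorian), MJD 0; the target day is −14163 days from there, so JDN = 2385838.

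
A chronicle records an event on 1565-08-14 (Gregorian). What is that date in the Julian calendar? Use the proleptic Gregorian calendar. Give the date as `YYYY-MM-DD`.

1565-08-04

For dates in this range the Gregorian date is 10 days ahead of the Julian.
14 August 1565 Gregorian − 10 days → 4 August 1565 Julian.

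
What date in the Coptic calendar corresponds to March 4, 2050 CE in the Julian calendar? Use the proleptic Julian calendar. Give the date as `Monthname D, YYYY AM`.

Both dates share Julian Day Number 2469883; in the Coptic calendar that is 8 Paremhat 1766 AM.

Paremhat 8, 1766 AM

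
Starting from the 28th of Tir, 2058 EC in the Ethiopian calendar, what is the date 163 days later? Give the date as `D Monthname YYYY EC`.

JDN of the 28th of Tir, 2058 EC = 2475687.
2475687 + 163 = 2475850.
JDN 2475850 in the Ethiopian calendar is 11 Hamle 2058 EC.

11 Hamle 2058 EC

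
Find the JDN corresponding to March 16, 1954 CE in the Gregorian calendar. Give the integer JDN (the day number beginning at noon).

2434818

JDN 2299161 is 15 October 1582 CE (Gregorian); the target day is +135657 days from there, so JDN = 2434818.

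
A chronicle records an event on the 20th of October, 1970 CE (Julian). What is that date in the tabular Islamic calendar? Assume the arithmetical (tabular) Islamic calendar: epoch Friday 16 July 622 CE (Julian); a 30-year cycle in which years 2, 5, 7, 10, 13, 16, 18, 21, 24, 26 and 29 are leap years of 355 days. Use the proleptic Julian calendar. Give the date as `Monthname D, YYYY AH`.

Ramadan 3, 1390 AH

Both dates share Julian Day Number 2440893; in the tabular Islamic calendar that is 3 Ramadan 1390 AH.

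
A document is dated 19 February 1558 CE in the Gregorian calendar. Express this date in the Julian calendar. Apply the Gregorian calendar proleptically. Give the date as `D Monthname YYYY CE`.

For dates in this range the Gregorian date is 10 days ahead of the Julian.
19 February 1558 Gregorian − 10 days → 9 February 1558 Julian.

9 February 1558 CE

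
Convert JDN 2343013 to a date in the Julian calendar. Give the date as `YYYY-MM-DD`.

JDN 2343013 is 7 November 1702 in the Gregorian calendar.
In the Julian calendar that day is 1702-10-27.

1702-10-27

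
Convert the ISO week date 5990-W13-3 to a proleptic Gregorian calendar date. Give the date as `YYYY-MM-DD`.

ISO week 1 of 5990 is the week containing the first Thursday of 5990.
Week 13, day 3 (Wednesday) lands on 5990-03-28.

5990-03-28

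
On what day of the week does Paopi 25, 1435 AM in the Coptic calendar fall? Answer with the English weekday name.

In the Gregorian calendar this is 2 November 1718 (JDN 2348852).
JDN 2348852 mod 7 = 2, and JDN 0 was a Monday, so this is a Wednesday.

Wednesday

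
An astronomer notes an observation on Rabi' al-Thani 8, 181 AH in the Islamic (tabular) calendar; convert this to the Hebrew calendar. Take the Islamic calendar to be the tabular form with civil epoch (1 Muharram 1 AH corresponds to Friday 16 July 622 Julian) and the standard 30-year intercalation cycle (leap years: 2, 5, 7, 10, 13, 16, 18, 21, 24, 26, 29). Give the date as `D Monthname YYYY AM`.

9 Tammuz 4557 AM

Both dates share Julian Day Number 2012322; in the Hebrew calendar that is 9 Tammuz 4557 AM.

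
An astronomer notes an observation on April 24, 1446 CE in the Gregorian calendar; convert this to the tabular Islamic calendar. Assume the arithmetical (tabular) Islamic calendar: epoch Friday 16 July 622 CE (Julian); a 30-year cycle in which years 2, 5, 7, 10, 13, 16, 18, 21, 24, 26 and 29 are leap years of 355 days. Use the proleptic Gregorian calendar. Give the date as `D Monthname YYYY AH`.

18 Muharram 850 AH

Julian Day Number of the source date = 2249314.
Converting JDN 2249314 to the tabular Islamic calendar gives 18 Muharram 850 AH.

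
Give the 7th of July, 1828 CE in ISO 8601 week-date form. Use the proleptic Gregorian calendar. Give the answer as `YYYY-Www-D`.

1828-W28-1

The weekday is Monday (ISO weekday 1).
That Monday belongs to ISO week 28 of ISO year 1828.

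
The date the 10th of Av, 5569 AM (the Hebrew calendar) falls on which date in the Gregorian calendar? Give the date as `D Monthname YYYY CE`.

23 July 1809 CE

Both dates share Julian Day Number 2381987; in the Gregorian calendar that is 23 July 1809 CE.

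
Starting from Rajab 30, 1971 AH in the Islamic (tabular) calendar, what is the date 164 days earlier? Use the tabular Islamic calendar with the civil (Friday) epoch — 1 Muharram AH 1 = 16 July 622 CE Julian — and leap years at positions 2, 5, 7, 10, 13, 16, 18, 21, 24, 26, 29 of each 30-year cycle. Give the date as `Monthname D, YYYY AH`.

Safar 13, 1971 AH

Counting 164 days back from JDN 2646748 reaches JDN 2646584, which is Safar 13, 1971 AH.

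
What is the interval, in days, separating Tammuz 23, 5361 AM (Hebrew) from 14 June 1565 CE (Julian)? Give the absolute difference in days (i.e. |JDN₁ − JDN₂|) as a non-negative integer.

13178

First date → JDN 2306017; second date → JDN 2292839.
The interval is |2306017 − 2292839| = 13178 days.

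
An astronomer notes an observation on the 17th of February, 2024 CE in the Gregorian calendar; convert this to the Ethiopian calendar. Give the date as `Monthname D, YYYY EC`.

Yekatit 9, 2016 EC

Julian Day Number of the source date = 2460358.
Converting JDN 2460358 to the Ethiopian calendar gives 9 Yekatit 2016 EC.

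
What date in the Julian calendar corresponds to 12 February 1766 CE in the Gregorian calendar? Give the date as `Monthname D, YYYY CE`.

February 1, 1766 CE

At this point the Julian calendar is 11 days behind the Gregorian.
12 February 1766 Gregorian − 11 days → 1 February 1766 Julian.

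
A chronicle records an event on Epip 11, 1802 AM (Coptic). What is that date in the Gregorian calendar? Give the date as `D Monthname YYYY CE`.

18 July 2086 CE

Julian Day Number of the source date = 2483155.
Converting JDN 2483155 to the Gregorian calendar gives 18 July 2086 CE.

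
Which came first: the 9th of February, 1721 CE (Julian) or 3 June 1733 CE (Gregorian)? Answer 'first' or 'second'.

first

First date → JDN 2349693; second date → JDN 2354179.
JDN 2349693 < JDN 2354179, so the first date is earlier.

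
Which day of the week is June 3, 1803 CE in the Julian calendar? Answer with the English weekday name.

Wednesday

In the Gregorian calendar this is 15 June 1803 (JDN 2379757).
JDN 2379757 mod 7 = 2, and JDN 0 was a Monday, so this is a Wednesday.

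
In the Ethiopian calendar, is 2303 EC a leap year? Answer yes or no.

yes

2303 mod 4 = 3; in the Ethiopian calendar a year is leap when year mod 4 = 3, so it is a leap year.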